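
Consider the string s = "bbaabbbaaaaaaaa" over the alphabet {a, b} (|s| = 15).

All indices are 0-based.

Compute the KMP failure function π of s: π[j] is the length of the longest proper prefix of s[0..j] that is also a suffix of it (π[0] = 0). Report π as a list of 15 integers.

π[0] = 0
j=1 s[j]='b': π[1]=1 (border 'b')
j=2 s[j]='a': k: 1→0; π[2]=0 (border '')
j=3 s[j]='a': π[3]=0 (border '')
j=4 s[j]='b': π[4]=1 (border 'b')
j=5 s[j]='b': π[5]=2 (border 'bb')
j=6 s[j]='b': k: 2→1; π[6]=2 (border 'bb')
j=7 s[j]='a': π[7]=3 (border 'bba')
j=8 s[j]='a': π[8]=4 (border 'bbaa')
j=9 s[j]='a': k: 4→0; π[9]=0 (border '')
j=10 s[j]='a': π[10]=0 (border '')
j=11 s[j]='a': π[11]=0 (border '')
j=12 s[j]='a': π[12]=0 (border '')
j=13 s[j]='a': π[13]=0 (border '')
j=14 s[j]='a': π[14]=0 (border '')

[0, 1, 0, 0, 1, 2, 2, 3, 4, 0, 0, 0, 0, 0, 0]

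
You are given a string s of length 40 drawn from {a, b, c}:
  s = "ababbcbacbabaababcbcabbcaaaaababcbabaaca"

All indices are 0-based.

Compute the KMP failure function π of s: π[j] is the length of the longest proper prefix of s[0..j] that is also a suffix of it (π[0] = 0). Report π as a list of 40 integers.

[0, 0, 1, 2, 0, 0, 0, 1, 0, 0, 1, 2, 3, 1, 2, 3, 4, 0, 0, 0, 1, 2, 0, 0, 1, 1, 1, 1, 1, 2, 3, 4, 0, 0, 1, 2, 3, 1, 0, 1]

π[0] = 0
j=1 s[j]='b': π[1]=0 (border '')
j=2 s[j]='a': π[2]=1 (border 'a')
j=3 s[j]='b': π[3]=2 (border 'ab')
j=4 s[j]='b': k: 2→0; π[4]=0 (border '')
j=5 s[j]='c': π[5]=0 (border '')
j=6 s[j]='b': π[6]=0 (border '')
j=7 s[j]='a': π[7]=1 (border 'a')
j=8 s[j]='c': k: 1→0; π[8]=0 (border '')
j=9 s[j]='b': π[9]=0 (border '')
j=10 s[j]='a': π[10]=1 (border 'a')
j=11 s[j]='b': π[11]=2 (border 'ab')
j=12 s[j]='a': π[12]=3 (border 'aba')
j=13 s[j]='a': k: 3→1→0; π[13]=1 (border 'a')
j=14 s[j]='b': π[14]=2 (border 'ab')
j=15 s[j]='a': π[15]=3 (border 'aba')
j=16 s[j]='b': π[16]=4 (border 'abab')
j=17 s[j]='c': k: 4→2→0; π[17]=0 (border '')
j=18 s[j]='b': π[18]=0 (border '')
j=19 s[j]='c': π[19]=0 (border '')
j=20 s[j]='a': π[20]=1 (border 'a')
j=21 s[j]='b': π[21]=2 (border 'ab')
j=22 s[j]='b': k: 2→0; π[22]=0 (border '')
j=23 s[j]='c': π[23]=0 (border '')
j=24 s[j]='a': π[24]=1 (border 'a')
j=25 s[j]='a': k: 1→0; π[25]=1 (border 'a')
j=26 s[j]='a': k: 1→0; π[26]=1 (border 'a')
j=27 s[j]='a': k: 1→0; π[27]=1 (border 'a')
j=28 s[j]='a': k: 1→0; π[28]=1 (border 'a')
j=29 s[j]='b': π[29]=2 (border 'ab')
j=30 s[j]='a': π[30]=3 (border 'aba')
j=31 s[j]='b': π[31]=4 (border 'abab')
j=32 s[j]='c': k: 4→2→0; π[32]=0 (border '')
j=33 s[j]='b': π[33]=0 (border '')
j=34 s[j]='a': π[34]=1 (border 'a')
j=35 s[j]='b': π[35]=2 (border 'ab')
j=36 s[j]='a': π[36]=3 (border 'aba')
j=37 s[j]='a': k: 3→1→0; π[37]=1 (border 'a')
j=38 s[j]='c': k: 1→0; π[38]=0 (border '')
j=39 s[j]='a': π[39]=1 (border 'a')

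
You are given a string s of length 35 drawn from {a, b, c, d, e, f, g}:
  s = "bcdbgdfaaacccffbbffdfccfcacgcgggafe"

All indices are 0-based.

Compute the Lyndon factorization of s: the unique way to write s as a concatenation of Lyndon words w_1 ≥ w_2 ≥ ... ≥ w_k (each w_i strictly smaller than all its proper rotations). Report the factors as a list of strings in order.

emit factor 1: 'bcdbgdf' (i=0, period=7)
emit factor 2: 'aaacccffbbffdfccfcacgcgggafe' (i=7, period=28)

["bcdbgdf", "aaacccffbbffdfccfcacgcgggafe"]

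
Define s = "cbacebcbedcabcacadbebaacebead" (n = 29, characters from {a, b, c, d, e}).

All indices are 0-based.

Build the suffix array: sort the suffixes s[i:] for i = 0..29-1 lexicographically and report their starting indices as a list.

[21, 11, 14, 2, 22, 27, 16, 20, 1, 12, 5, 25, 18, 7, 10, 13, 15, 0, 6, 3, 23, 28, 17, 9, 26, 19, 4, 24, 8]

rank | idx | suffix
   0 |  21 | aacebead
   1 |  11 | abcacadbebaacebead
   2 |  14 | acadbebaacebead
   3 |   2 | acebcbedcabcacadbebaacebead
   4 |  22 | acebead
   5 |  27 | ad
   6 |  16 | adbebaacebead
   7 |  20 | baacebead
   8 |   1 | bacebcbedcabcacadbebaacebead
   9 |  12 | bcacadbebaacebead
  10 |   5 | bcbedcabcacadbebaacebead
  11 |  25 | bead
  12 |  18 | bebaacebead
  13 |   7 | bedcabcacadbebaacebead
  14 |  10 | cabcacadbebaacebead
  15 |  13 | cacadbebaacebead
  16 |  15 | cadbebaacebead
  17 |   0 | cbacebcbedcabcacadbebaacebead
  18 |   6 | cbedcabcacadbebaacebead
  19 |   3 | cebcbedcabcacadbebaacebead
  20 |  23 | cebead
  21 |  28 | d
  22 |  17 | dbebaacebead
  23 |   9 | dcabcacadbebaacebead
  24 |  26 | ead
  25 |  19 | ebaacebead
  26 |   4 | ebcbedcabcacadbebaacebead
  27 |  24 | ebead
  28 |   8 | edcabcacadbebaacebead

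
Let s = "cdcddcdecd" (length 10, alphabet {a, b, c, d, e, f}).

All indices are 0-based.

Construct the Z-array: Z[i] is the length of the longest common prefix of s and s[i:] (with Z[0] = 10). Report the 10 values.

[10, 0, 2, 0, 0, 2, 0, 0, 2, 0]

Z[0]=10
i=1: outside box; Z[1]=0
i=2: outside box; Z[2]=2 grow→box=[2,4)
i=3: min(r-i=1, Z[1]=0)=0; Z[3]=0
i=4: outside box; Z[4]=0
i=5: outside box; Z[5]=2 grow→box=[5,7)
i=6: min(r-i=1, Z[1]=0)=0; Z[6]=0
i=7: outside box; Z[7]=0
i=8: outside box; Z[8]=2 grow→box=[8,10)
i=9: min(r-i=1, Z[1]=0)=0; Z[9]=0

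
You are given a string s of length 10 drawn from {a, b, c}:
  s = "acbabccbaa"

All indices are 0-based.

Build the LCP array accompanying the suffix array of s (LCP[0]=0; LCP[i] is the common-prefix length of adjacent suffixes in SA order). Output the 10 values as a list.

[0, 1, 1, 1, 0, 2, 1, 0, 3, 1]

sorted suffixes:
  #0 SA[0]=9  'a'
  #1 SA[1]=8  'aa'
  #2 SA[2]=3  'abccbaa'
  #3 SA[3]=0  'acbabccbaa'
  #4 SA[4]=7  'baa'
  #5 SA[5]=2  'babccbaa'
  #6 SA[6]=4  'bccbaa'
  #7 SA[7]=6  'cbaa'
  #8 SA[8]=1  'cbabccbaa'
  #9 SA[9]=5  'ccbaa'

SA = [9, 8, 3, 0, 7, 2, 4, 6, 1, 5]
[i] adj suffixes → lcp
  [1] 9/8 → 1 ('a')
  [2] 8/3 → 1 ('a')
  [3] 3/0 → 1 ('a')
  [4] 0/7 → 0 ('')
  [5] 7/2 → 2 ('ba')
  [6] 2/4 → 1 ('b')
  [7] 4/6 → 0 ('')
  [8] 6/1 → 3 ('cba')
  [9] 1/5 → 1 ('c')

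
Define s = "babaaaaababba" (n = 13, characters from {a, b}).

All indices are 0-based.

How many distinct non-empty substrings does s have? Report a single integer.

67

sorted suffixes:
  #0 SA[0]=12  'a'
  #1 SA[1]=3  'aaaaababba'
  #2 SA[2]=4  'aaaababba'
  #3 SA[3]=5  'aaababba'
  #4 SA[4]=6  'aababba'
  #5 SA[5]=1  'abaaaaababba'
  #6 SA[6]=7  'ababba'
  #7 SA[7]=9  'abba'
  #8 SA[8]=11  'ba'
  #9 SA[9]=2  'baaaaababba'
  #10 SA[10]=0  'babaaaaababba'
  #11 SA[11]=8  'babba'
  #12 SA[12]=10  'bba'

SA = [12, 3, 4, 5, 6, 1, 7, 9, 11, 2, 0, 8, 10]
i: (SA[i-1],SA[i]) lcp shared
  1: (12,3) 1 'a'
  2: (3,4) 4 'aaaa'
  3: (4,5) 3 'aaa'
  4: (5,6) 2 'aa'
  5: (6,1) 1 'a'
  6: (1,7) 3 'aba'
  7: (7,9) 2 'ab'
  8: (9,11) 0 ''
  9: (11,2) 2 'ba'
  10: (2,0) 2 'ba'
  11: (0,8) 3 'bab'
  12: (8,10) 1 'b'

n(n+1)/2 = 13·14/2 = 91
Σ LCP = 0 + 1 + 4 + 3 + 2 + 1 + 3 + 2 + 0 + 2 + 2 + 3 + 1 = 24
distinct = 91 − 24 = 67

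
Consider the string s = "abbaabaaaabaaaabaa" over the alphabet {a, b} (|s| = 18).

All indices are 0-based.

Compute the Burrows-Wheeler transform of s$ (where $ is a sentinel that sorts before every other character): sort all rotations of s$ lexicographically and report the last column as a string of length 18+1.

aabbbaaaabaaa$aaaba

rank  rotation             last
    0  $abbaabaaaabaaaabaa  a
    1  a$abbaabaaaabaaaaba  a
    2  aa$abbaabaaaabaaaab  b
    3  aaaabaa$abbaabaaaab  b
    4  aaaabaaaabaa$abbaab  b
    5  aaabaa$abbaabaaaaba  a
    6  aaabaaaabaa$abbaaba  a
    7  aabaa$abbaabaaaabaa  a
    8  aabaaaabaa$abbaabaa  a
    9  aabaaaabaaaabaa$abb  b
   10  abaa$abbaabaaaabaaa  a
   11  abaaaabaa$abbaabaaa  a
   12  abaaaabaaaabaa$abba  a
   13  abbaabaaaabaaaabaa$  $
   14  baa$abbaabaaaabaaaa  a
   15  baaaabaa$abbaabaaaa  a
   16  baaaabaaaabaa$abbaa  a
   17  baabaaaabaaaabaa$ab  b
   18  bbaabaaaabaaaabaa$a  a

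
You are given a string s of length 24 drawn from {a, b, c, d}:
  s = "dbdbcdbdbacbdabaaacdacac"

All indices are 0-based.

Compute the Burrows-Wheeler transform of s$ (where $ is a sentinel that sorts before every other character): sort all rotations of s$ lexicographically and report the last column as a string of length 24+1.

rank  rotation                   last
    0  $dbdbcdbdbacbdabaaacdacac  c
    1  aaacdacac$dbdbcdbdbacbdab  b
    2  aacdacac$dbdbcdbdbacbdaba  a
    3  abaaacdacac$dbdbcdbdbacbd  d
    4  ac$dbdbcdbdbacbdabaaacdac  c
    5  acac$dbdbcdbdbacbdabaaacd  d
    6  acbdabaaacdacac$dbdbcdbdb  b
    7  acdacac$dbdbcdbdbacbdabaa  a
    8  baaacdacac$dbdbcdbdbacbda  a
    9  bacbdabaaacdacac$dbdbcdbd  d
   10  bcdbdbacbdabaaacdacac$dbd  d
   11  bdabaaacdacac$dbdbcdbdbac  c
   12  bdbacbdabaaacdacac$dbdbcd  d
   13  bdbcdbdbacbdabaaacdacac$d  d
   14  c$dbdbcdbdbacbdabaaacdaca  a
   15  cac$dbdbcdbdbacbdabaaacda  a
   16  cbdabaaacdacac$dbdbcdbdba  a
   17  cdacac$dbdbcdbdbacbdabaaa  a
   18  cdbdbacbdabaaacdacac$dbdb  b
   19  dabaaacdacac$dbdbcdbdbacb  b
   20  dacac$dbdbcdbdbacbdabaaac  c
   21  dbacbdabaaacdacac$dbdbcdb  b
   22  dbcdbdbacbdabaaacdacac$db  b
   23  dbdbacbdabaaacdacac$dbdbc  c
   24  dbdbcdbdbacbdabaaacdacac$  $

cbadcdbaaddcddaaaabbcbbc$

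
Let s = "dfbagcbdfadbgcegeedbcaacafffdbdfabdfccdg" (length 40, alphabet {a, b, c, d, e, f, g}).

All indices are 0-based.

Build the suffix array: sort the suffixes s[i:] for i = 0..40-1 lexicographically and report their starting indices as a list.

rank→(start, suffix):
  0 → (21, 'aacafffdbdfabdfccdg')
  1 → (32, 'abdfccdg')
  2 → (22, 'acafffdbdfabdfccdg')
  3 → (9, 'adbgcegeedbcaacafffdbdfabdfccdg')
  4 → (24, 'afffdbdfabdfccdg')
  5 → (3, 'agcbdfadbgcegeedbcaacafffdbdfabdfccdg')
  6 → (2, 'bagcbdfadbgcegeedbcaacafffdbdfabdfccdg')
  7 → (19, 'bcaacafffdbdfabdfccdg')
  8 → (29, 'bdfabdfccdg')
  9 → (6, 'bdfadbgcegeedbcaacafffdbdfabdfccdg')
  10 → (33, 'bdfccdg')
  11 → (11, 'bgcegeedbcaacafffdbdfabdfccdg')
  12 → (20, 'caacafffdbdfabdfccdg')
  13 → (23, 'cafffdbdfabdfccdg')
  14 → (5, 'cbdfadbgcegeedbcaacafffdbdfabdfccdg')
  15 → (36, 'ccdg')
  16 → (37, 'cdg')
  17 → (13, 'cegeedbcaacafffdbdfabdfccdg')
  18 → (18, 'dbcaacafffdbdfabdfccdg')
  19 → (28, 'dbdfabdfccdg')
  20 → (10, 'dbgcegeedbcaacafffdbdfabdfccdg')
  21 → (30, 'dfabdfccdg')
  22 → (7, 'dfadbgcegeedbcaacafffdbdfabdfccdg')
  23 → (0, 'dfbagcbdfadbgcegeedbcaacafffdbdfabdfccdg')
  24 → (34, 'dfccdg')
  25 → (38, 'dg')
  26 → (17, 'edbcaacafffdbdfabdfccdg')
  27 → (16, 'eedbcaacafffdbdfabdfccdg')
  28 → (14, 'egeedbcaacafffdbdfabdfccdg')
  29 → (31, 'fabdfccdg')
  30 → (8, 'fadbgcegeedbcaacafffdbdfabdfccdg')
  31 → (1, 'fbagcbdfadbgcegeedbcaacafffdbdfabdfccdg')
  32 → (35, 'fccdg')
  33 → (27, 'fdbdfabdfccdg')
  34 → (26, 'ffdbdfabdfccdg')
  35 → (25, 'fffdbdfabdfccdg')
  36 → (39, 'g')
  37 → (4, 'gcbdfadbgcegeedbcaacafffdbdfabdfccdg')
  38 → (12, 'gcegeedbcaacafffdbdfabdfccdg')
  39 → (15, 'geedbcaacafffdbdfabdfccdg')

[21, 32, 22, 9, 24, 3, 2, 19, 29, 6, 33, 11, 20, 23, 5, 36, 37, 13, 18, 28, 10, 30, 7, 0, 34, 38, 17, 16, 14, 31, 8, 1, 35, 27, 26, 25, 39, 4, 12, 15]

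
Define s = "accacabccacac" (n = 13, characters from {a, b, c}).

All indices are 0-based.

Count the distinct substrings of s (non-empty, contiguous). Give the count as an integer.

67

sorted suffixes:
  #0 SA[0]=5  'abccacac'
  #1 SA[1]=11  'ac'
  #2 SA[2]=3  'acabccacac'
  #3 SA[3]=9  'acac'
  #4 SA[4]=0  'accacabccacac'
  #5 SA[5]=6  'bccacac'
  #6 SA[6]=12  'c'
  #7 SA[7]=4  'cabccacac'
  #8 SA[8]=10  'cac'
  #9 SA[9]=2  'cacabccacac'
  #10 SA[10]=8  'cacac'
  #11 SA[11]=1  'ccacabccacac'
  #12 SA[12]=7  'ccacac'

SA = [5, 11, 3, 9, 0, 6, 12, 4, 10, 2, 8, 1, 7]
i: (SA[i-1],SA[i]) lcp shared
  1: (5,11) 1 'a'
  2: (11,3) 2 'ac'
  3: (3,9) 3 'aca'
  4: (9,0) 2 'ac'
  5: (0,6) 0 ''
  6: (6,12) 0 ''
  7: (12,4) 1 'c'
  8: (4,10) 2 'ca'
  9: (10,2) 3 'cac'
  10: (2,8) 4 'caca'
  11: (8,1) 1 'c'
  12: (1,7) 5 'ccaca'

n(n+1)/2 = 13·14/2 = 91
Σ LCP = 0 + 1 + 2 + 3 + 2 + 0 + 0 + 1 + 2 + 3 + 4 + 1 + 5 = 24
distinct = 91 − 24 = 67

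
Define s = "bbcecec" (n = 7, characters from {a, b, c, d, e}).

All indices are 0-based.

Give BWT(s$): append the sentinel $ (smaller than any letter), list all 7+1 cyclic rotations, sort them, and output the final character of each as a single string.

rank  rotation  last
    0  $bbcecec  c
    1  bbcecec$  $
    2  bcecec$b  b
    3  c$bbcece  e
    4  cec$bbce  e
    5  cecec$bb  b
    6  ec$bbcec  c
    7  ecec$bbc  c

c$beebcc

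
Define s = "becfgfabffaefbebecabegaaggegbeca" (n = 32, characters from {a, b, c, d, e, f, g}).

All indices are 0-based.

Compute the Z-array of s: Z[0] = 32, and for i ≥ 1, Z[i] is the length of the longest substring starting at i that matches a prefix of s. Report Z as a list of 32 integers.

[32, 0, 0, 0, 0, 0, 0, 1, 0, 0, 0, 0, 0, 2, 0, 3, 0, 0, 0, 2, 0, 0, 0, 0, 0, 0, 0, 0, 3, 0, 0, 0]

Z[0]=32
i=1: i≥r, start 0; Z[1]=0
i=2: i≥r, start 0; Z[2]=0
i=3: i≥r, start 0; Z[3]=0
i=4: i≥r, start 0; Z[4]=0
i=5: i≥r, start 0; Z[5]=0
i=6: i≥r, start 0; Z[6]=0
i=7: i≥r, start 0; Z[7]=1 grow→box=[7,8)
i=8: i≥r, start 0; Z[8]=0
i=9: i≥r, start 0; Z[9]=0
i=10: i≥r, start 0; Z[10]=0
i=11: i≥r, start 0; Z[11]=0
i=12: i≥r, start 0; Z[12]=0
i=13: i≥r, start 0; Z[13]=2 grow→box=[13,15)
i=14: min(r-i=1, Z[1]=0)=0; Z[14]=0
i=15: i≥r, start 0; Z[15]=3 grow→box=[15,18)
i=16: min(r-i=2, Z[1]=0)=0; Z[16]=0
i=17: min(r-i=1, Z[2]=0)=0; Z[17]=0
i=18: i≥r, start 0; Z[18]=0
i=19: i≥r, start 0; Z[19]=2 grow→box=[19,21)
i=20: min(r-i=1, Z[1]=0)=0; Z[20]=0
i=21: i≥r, start 0; Z[21]=0
i=22: i≥r, start 0; Z[22]=0
i=23: i≥r, start 0; Z[23]=0
i=24: i≥r, start 0; Z[24]=0
i=25: i≥r, start 0; Z[25]=0
i=26: i≥r, start 0; Z[26]=0
i=27: i≥r, start 0; Z[27]=0
i=28: i≥r, start 0; Z[28]=3 grow→box=[28,31)
i=29: min(r-i=2, Z[1]=0)=0; Z[29]=0
i=30: min(r-i=1, Z[2]=0)=0; Z[30]=0
i=31: i≥r, start 0; Z[31]=0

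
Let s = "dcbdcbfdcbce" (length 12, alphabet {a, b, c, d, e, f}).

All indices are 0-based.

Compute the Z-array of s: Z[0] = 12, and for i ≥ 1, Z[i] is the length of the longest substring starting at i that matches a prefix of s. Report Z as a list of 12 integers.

Z[0]=12
i=1: fresh scan; Z[1]=0
i=2: fresh scan; Z[2]=0
i=3: fresh scan; Z[3]=3 extend→box=[3,6)
i=4: min(r-i=2, Z[1]=0)=0; Z[4]=0
i=5: min(r-i=1, Z[2]=0)=0; Z[5]=0
i=6: fresh scan; Z[6]=0
i=7: fresh scan; Z[7]=3 extend→box=[7,10)
i=8: min(r-i=2, Z[1]=0)=0; Z[8]=0
i=9: min(r-i=1, Z[2]=0)=0; Z[9]=0
i=10: fresh scan; Z[10]=0
i=11: fresh scan; Z[11]=0

[12, 0, 0, 3, 0, 0, 0, 3, 0, 0, 0, 0]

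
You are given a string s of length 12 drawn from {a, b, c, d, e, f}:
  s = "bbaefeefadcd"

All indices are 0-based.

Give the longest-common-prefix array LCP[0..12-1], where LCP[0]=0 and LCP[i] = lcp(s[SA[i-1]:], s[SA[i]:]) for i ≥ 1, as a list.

rank→(start, suffix):
  0 → (8, 'adcd')
  1 → (2, 'aefeefadcd')
  2 → (1, 'baefeefadcd')
  3 → (0, 'bbaefeefadcd')
  4 → (10, 'cd')
  5 → (11, 'd')
  6 → (9, 'dcd')
  7 → (5, 'eefadcd')
  8 → (6, 'efadcd')
  9 → (3, 'efeefadcd')
  10 → (7, 'fadcd')
  11 → (4, 'feefadcd')

SA = [8, 2, 1, 0, 10, 11, 9, 5, 6, 3, 7, 4]
rank  pair      lcp
   1  s[8:],s[2:]  1  'a'
   2  s[2:],s[1:]  0  ''
   3  s[1:],s[0:]  1  'b'
   4  s[0:],s[10:]  0  ''
   5  s[10:],s[11:]  0  ''
   6  s[11:],s[9:]  1  'd'
   7  s[9:],s[5:]  0  ''
   8  s[5:],s[6:]  1  'e'
   9  s[6:],s[3:]  2  'ef'
  10  s[3:],s[7:]  0  ''
  11  s[7:],s[4:]  1  'f'

[0, 1, 0, 1, 0, 0, 1, 0, 1, 2, 0, 1]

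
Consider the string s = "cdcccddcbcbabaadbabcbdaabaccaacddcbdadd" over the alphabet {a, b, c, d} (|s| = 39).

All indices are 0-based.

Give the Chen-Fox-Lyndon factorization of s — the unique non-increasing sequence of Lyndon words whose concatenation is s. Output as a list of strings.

emit factor 1: 'cd' (i=0, period=2)
emit factor 2: 'cccdd' (i=2, period=5)
emit factor 3: 'c' (i=7, period=1)
emit factor 4: 'bc' (i=8, period=2)
emit factor 5: 'b' (i=10, period=1)
emit factor 6: 'ab' (i=11, period=2)
emit factor 7: 'aadbabcbd' (i=13, period=9)
emit factor 8: 'aabaccaacddcbdadd' (i=22, period=17)

["cd", "cccdd", "c", "bc", "b", "ab", "aadbabcbd", "aabaccaacddcbdadd"]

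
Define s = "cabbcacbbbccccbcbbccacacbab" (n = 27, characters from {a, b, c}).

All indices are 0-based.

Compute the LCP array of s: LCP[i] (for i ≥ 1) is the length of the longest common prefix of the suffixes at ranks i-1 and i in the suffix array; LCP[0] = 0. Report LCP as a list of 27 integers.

rank→(start, suffix):
  0 → (25, 'ab')
  1 → (1, 'abbcacbbbccccbcbbccacacbab')
  2 → (20, 'acacbab')
  3 → (22, 'acbab')
  4 → (5, 'acbbbccccbcbbccacacbab')
  5 → (26, 'b')
  6 → (24, 'bab')
  7 → (7, 'bbbccccbcbbccacacbab')
  8 → (2, 'bbcacbbbccccbcbbccacacbab')
  9 → (16, 'bbccacacbab')
  10 → (8, 'bbccccbcbbccacacbab')
  11 → (3, 'bcacbbbccccbcbbccacacbab')
  12 → (14, 'bcbbccacacbab')
  13 → (17, 'bccacacbab')
  14 → (9, 'bccccbcbbccacacbab')
  15 → (0, 'cabbcacbbbccccbcbbccacacbab')
  16 → (19, 'cacacbab')
  17 → (21, 'cacbab')
  18 → (4, 'cacbbbccccbcbbccacacbab')
  19 → (23, 'cbab')
  20 → (6, 'cbbbccccbcbbccacacbab')
  21 → (15, 'cbbccacacbab')
  22 → (13, 'cbcbbccacacbab')
  23 → (18, 'ccacacbab')
  24 → (12, 'ccbcbbccacacbab')
  25 → (11, 'cccbcbbccacacbab')
  26 → (10, 'ccccbcbbccacacbab')

SA = [25, 1, 20, 22, 5, 26, 24, 7, 2, 16, 8, 3, 14, 17, 9, 0, 19, 21, 4, 23, 6, 15, 13, 18, 12, 11, 10]
i: (SA[i-1],SA[i]) lcp shared
  1: (25,1) 2 'ab'
  2: (1,20) 1 'a'
  3: (20,22) 2 'ac'
  4: (22,5) 3 'acb'
  5: (5,26) 0 ''
  6: (26,24) 1 'b'
  7: (24,7) 1 'b'
  8: (7,2) 2 'bb'
  9: (2,16) 3 'bbc'
  10: (16,8) 4 'bbcc'
  11: (8,3) 1 'b'
  12: (3,14) 2 'bc'
  13: (14,17) 2 'bc'
  14: (17,9) 3 'bcc'
  15: (9,0) 0 ''
  16: (0,19) 2 'ca'
  17: (19,21) 3 'cac'
  18: (21,4) 4 'cacb'
  19: (4,23) 1 'c'
  20: (23,6) 2 'cb'
  21: (6,15) 3 'cbb'
  22: (15,13) 2 'cb'
  23: (13,18) 1 'c'
  24: (18,12) 2 'cc'
  25: (12,11) 2 'cc'
  26: (11,10) 3 'ccc'

[0, 2, 1, 2, 3, 0, 1, 1, 2, 3, 4, 1, 2, 2, 3, 0, 2, 3, 4, 1, 2, 3, 2, 1, 2, 2, 3]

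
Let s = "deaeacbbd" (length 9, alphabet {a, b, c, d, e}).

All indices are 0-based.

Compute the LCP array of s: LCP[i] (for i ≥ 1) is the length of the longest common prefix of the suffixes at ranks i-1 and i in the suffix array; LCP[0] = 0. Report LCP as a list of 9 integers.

sorted suffixes:
  #0 SA[0]=4  'acbbd'
  #1 SA[1]=2  'aeacbbd'
  #2 SA[2]=6  'bbd'
  #3 SA[3]=7  'bd'
  #4 SA[4]=5  'cbbd'
  #5 SA[5]=8  'd'
  #6 SA[6]=0  'deaeacbbd'
  #7 SA[7]=3  'eacbbd'
  #8 SA[8]=1  'eaeacbbd'

SA = [4, 2, 6, 7, 5, 8, 0, 3, 1]
i: (SA[i-1],SA[i]) lcp shared
  1: (4,2) 1 'a'
  2: (2,6) 0 ''
  3: (6,7) 1 'b'
  4: (7,5) 0 ''
  5: (5,8) 0 ''
  6: (8,0) 1 'd'
  7: (0,3) 0 ''
  8: (3,1) 2 'ea'

[0, 1, 0, 1, 0, 0, 1, 0, 2]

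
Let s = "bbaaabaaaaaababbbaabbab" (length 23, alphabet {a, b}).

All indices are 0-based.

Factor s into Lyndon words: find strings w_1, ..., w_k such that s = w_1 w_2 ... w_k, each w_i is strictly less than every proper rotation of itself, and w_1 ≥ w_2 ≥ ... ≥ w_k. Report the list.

emit factor 1: 'b' (i=0, period=1)
emit factor 2: 'b' (i=1, period=1)
emit factor 3: 'aaab' (i=2, period=4)
emit factor 4: 'aaaaaababbbaabbab' (i=6, period=17)

["b", "b", "aaab", "aaaaaababbbaabbab"]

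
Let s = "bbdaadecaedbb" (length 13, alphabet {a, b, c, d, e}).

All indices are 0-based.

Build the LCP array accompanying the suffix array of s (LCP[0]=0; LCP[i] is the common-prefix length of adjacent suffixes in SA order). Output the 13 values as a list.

rank→(start, suffix):
  0 → (3, 'aadecaedbb')
  1 → (4, 'adecaedbb')
  2 → (8, 'aedbb')
  3 → (12, 'b')
  4 → (11, 'bb')
  5 → (0, 'bbdaadecaedbb')
  6 → (1, 'bdaadecaedbb')
  7 → (7, 'caedbb')
  8 → (2, 'daadecaedbb')
  9 → (10, 'dbb')
  10 → (5, 'decaedbb')
  11 → (6, 'ecaedbb')
  12 → (9, 'edbb')

SA = [3, 4, 8, 12, 11, 0, 1, 7, 2, 10, 5, 6, 9]
rank  pair      lcp
   1  s[3:],s[4:]  1  'a'
   2  s[4:],s[8:]  1  'a'
   3  s[8:],s[12:]  0  ''
   4  s[12:],s[11:]  1  'b'
   5  s[11:],s[0:]  2  'bb'
   6  s[0:],s[1:]  1  'b'
   7  s[1:],s[7:]  0  ''
   8  s[7:],s[2:]  0  ''
   9  s[2:],s[10:]  1  'd'
  10  s[10:],s[5:]  1  'd'
  11  s[5:],s[6:]  0  ''
  12  s[6:],s[9:]  1  'e'

[0, 1, 1, 0, 1, 2, 1, 0, 0, 1, 1, 0, 1]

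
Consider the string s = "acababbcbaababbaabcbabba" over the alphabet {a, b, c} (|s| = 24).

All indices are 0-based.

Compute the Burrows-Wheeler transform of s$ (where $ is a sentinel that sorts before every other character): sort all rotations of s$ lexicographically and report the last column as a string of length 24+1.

rank  rotation                   last
    0  $acababbcbaababbaabcbabba  a
    1  a$acababbcbaababbaabcbabb  b
    2  aababbaabcbabba$acababbcb  b
    3  aabcbabba$acababbcbaababb  b
    4  ababbaabcbabba$acababbcba  a
    5  ababbcbaababbaabcbabba$ac  c
    6  abba$acababbcbaababbaabcb  b
    7  abbaabcbabba$acababbcbaab  b
    8  abbcbaababbaabcbabba$acab  b
    9  abcbabba$acababbcbaababba  a
   10  acababbcbaababbaabcbabba$  $
   11  ba$acababbcbaababbaabcbab  b
   12  baababbaabcbabba$acababbc  c
   13  baabcbabba$acababbcbaabab  b
   14  babba$acababbcbaababbaabc  c
   15  babbaabcbabba$acababbcbaa  a
   16  babbcbaababbaabcbabba$aca  a
   17  bba$acababbcbaababbaabcba  a
   18  bbaabcbabba$acababbcbaaba  a
   19  bbcbaababbaabcbabba$acaba  a
   20  bcbaababbaabcbabba$acabab  b
   21  bcbabba$acababbcbaababbaa  a
   22  cababbcbaababbaabcbabba$a  a
   23  cbaababbaabcbabba$acababb  b
   24  cbabba$acababbcbaababbaab  b

abbbacbbba$bcbcaaaaabaabb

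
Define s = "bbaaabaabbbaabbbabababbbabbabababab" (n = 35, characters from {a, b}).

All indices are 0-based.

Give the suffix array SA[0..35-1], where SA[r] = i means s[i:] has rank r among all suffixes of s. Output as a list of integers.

[2, 3, 6, 11, 33, 4, 31, 29, 27, 16, 18, 24, 7, 12, 20, 34, 1, 5, 10, 32, 30, 28, 26, 15, 17, 23, 19, 0, 9, 25, 14, 22, 8, 13, 21]

rank→(start, suffix):
  0 → (2, 'aaabaabbbaabbbabababbbabbabababab')
  1 → (3, 'aabaabbbaabbbabababbbabbabababab')
  2 → (6, 'aabbbaabbbabababbbabbabababab')
  3 → (11, 'aabbbabababbbabbabababab')
  4 → (33, 'ab')
  5 → (4, 'abaabbbaabbbabababbbabbabababab')
  6 → (31, 'abab')
  7 → (29, 'ababab')
  8 → (27, 'abababab')
  9 → (16, 'abababbbabbabababab')
  10 → (18, 'ababbbabbabababab')
  11 → (24, 'abbabababab')
  12 → (7, 'abbbaabbbabababbbabbabababab')
  13 → (12, 'abbbabababbbabbabababab')
  14 → (20, 'abbbabbabababab')
  15 → (34, 'b')
  16 → (1, 'baaabaabbbaabbbabababbbabbabababab')
  17 → (5, 'baabbbaabbbabababbbabbabababab')
  18 → (10, 'baabbbabababbbabbabababab')
  19 → (32, 'bab')
  20 → (30, 'babab')
  21 → (28, 'bababab')
  22 → (26, 'babababab')
  23 → (15, 'babababbbabbabababab')
  24 → (17, 'bababbbabbabababab')
  25 → (23, 'babbabababab')
  26 → (19, 'babbbabbabababab')
  27 → (0, 'bbaaabaabbbaabbbabababbbabbabababab')
  28 → (9, 'bbaabbbabababbbabbabababab')
  29 → (25, 'bbabababab')
  30 → (14, 'bbabababbbabbabababab')
  31 → (22, 'bbabbabababab')
  32 → (8, 'bbbaabbbabababbbabbabababab')
  33 → (13, 'bbbabababbbabbabababab')
  34 → (21, 'bbbabbabababab')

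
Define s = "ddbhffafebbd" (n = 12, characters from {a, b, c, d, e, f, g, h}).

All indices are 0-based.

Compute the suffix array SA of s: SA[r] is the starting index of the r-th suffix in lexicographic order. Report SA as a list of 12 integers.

rank→(start, suffix):
  0 → (6, 'afebbd')
  1 → (9, 'bbd')
  2 → (10, 'bd')
  3 → (2, 'bhffafebbd')
  4 → (11, 'd')
  5 → (1, 'dbhffafebbd')
  6 → (0, 'ddbhffafebbd')
  7 → (8, 'ebbd')
  8 → (5, 'fafebbd')
  9 → (7, 'febbd')
  10 → (4, 'ffafebbd')
  11 → (3, 'hffafebbd')

[6, 9, 10, 2, 11, 1, 0, 8, 5, 7, 4, 3]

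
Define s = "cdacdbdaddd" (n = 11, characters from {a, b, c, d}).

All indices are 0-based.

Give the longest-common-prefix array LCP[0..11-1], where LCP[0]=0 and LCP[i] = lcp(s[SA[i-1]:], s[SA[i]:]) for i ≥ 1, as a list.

rank | idx | suffix
   0 |   2 | acdbdaddd
   1 |   7 | addd
   2 |   5 | bdaddd
   3 |   0 | cdacdbdaddd
   4 |   3 | cdbdaddd
   5 |  10 | d
   6 |   1 | dacdbdaddd
   7 |   6 | daddd
   8 |   4 | dbdaddd
   9 |   9 | dd
  10 |   8 | ddd

SA = [2, 7, 5, 0, 3, 10, 1, 6, 4, 9, 8]
rank  pair      lcp
   1  s[2:],s[7:]  1  'a'
   2  s[7:],s[5:]  0  ''
   3  s[5:],s[0:]  0  ''
   4  s[0:],s[3:]  2  'cd'
   5  s[3:],s[10:]  0  ''
   6  s[10:],s[1:]  1  'd'
   7  s[1:],s[6:]  2  'da'
   8  s[6:],s[4:]  1  'd'
   9  s[4:],s[9:]  1  'd'
  10  s[9:],s[8:]  2  'dd'

[0, 1, 0, 0, 2, 0, 1, 2, 1, 1, 2]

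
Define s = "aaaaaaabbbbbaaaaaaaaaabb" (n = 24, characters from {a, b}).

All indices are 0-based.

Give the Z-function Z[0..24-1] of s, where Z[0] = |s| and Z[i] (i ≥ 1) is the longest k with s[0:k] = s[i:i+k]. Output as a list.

[24, 6, 5, 4, 3, 2, 1, 0, 0, 0, 0, 0, 7, 7, 7, 9, 6, 5, 4, 3, 2, 1, 0, 0]

Z[0]=24
i=1: fresh scan; Z[1]=6 scan→box=[1,7)
i=2: min(r-i=5, Z[1]=6)=5; Z[2]=5
i=3: min(r-i=4, Z[2]=5)=4; Z[3]=4
i=4: min(r-i=3, Z[3]=4)=3; Z[4]=3
i=5: min(r-i=2, Z[4]=3)=2; Z[5]=2
i=6: min(r-i=1, Z[5]=2)=1; Z[6]=1
i=7: fresh scan; Z[7]=0
i=8: fresh scan; Z[8]=0
i=9: fresh scan; Z[9]=0
i=10: fresh scan; Z[10]=0
i=11: fresh scan; Z[11]=0
i=12: fresh scan; Z[12]=7 scan→box=[12,19)
i=13: min(r-i=6, Z[1]=6)=6; Z[13]=7 scan→box=[13,20)
i=14: min(r-i=6, Z[1]=6)=6; Z[14]=7 scan→box=[14,21)
i=15: min(r-i=6, Z[1]=6)=6; Z[15]=9 scan→box=[15,24)
i=16: min(r-i=8, Z[1]=6)=6; Z[16]=6
i=17: min(r-i=7, Z[2]=5)=5; Z[17]=5
i=18: min(r-i=6, Z[3]=4)=4; Z[18]=4
i=19: min(r-i=5, Z[4]=3)=3; Z[19]=3
i=20: min(r-i=4, Z[5]=2)=2; Z[20]=2
i=21: min(r-i=3, Z[6]=1)=1; Z[21]=1
i=22: min(r-i=2, Z[7]=0)=0; Z[22]=0
i=23: min(r-i=1, Z[8]=0)=0; Z[23]=0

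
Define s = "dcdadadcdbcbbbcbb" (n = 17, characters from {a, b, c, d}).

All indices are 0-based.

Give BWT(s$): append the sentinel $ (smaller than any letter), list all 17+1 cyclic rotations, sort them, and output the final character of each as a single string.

rank  rotation            last
    0  $dcdadadcdbcbbbcbb  b
    1  adadcdbcbbbcbb$dcd  d
    2  adcdbcbbbcbb$dcdad  d
    3  b$dcdadadcdbcbbbcb  b
    4  bb$dcdadadcdbcbbbc  c
    5  bbbcbb$dcdadadcdbc  c
    6  bbcbb$dcdadadcdbcb  b
    7  bcbb$dcdadadcdbcbb  b
    8  bcbbbcbb$dcdadadcd  d
    9  cbb$dcdadadcdbcbbb  b
   10  cbbbcbb$dcdadadcdb  b
   11  cdadadcdbcbbbcbb$d  d
   12  cdbcbbbcbb$dcdadad  d
   13  dadadcdbcbbbcbb$dc  c
   14  dadcdbcbbbcbb$dcda  a
   15  dbcbbbcbb$dcdadadc  c
   16  dcdadadcdbcbbbcbb$  $
   17  dcdbcbbbcbb$dcdada  a

bddbccbbdbbddcac$a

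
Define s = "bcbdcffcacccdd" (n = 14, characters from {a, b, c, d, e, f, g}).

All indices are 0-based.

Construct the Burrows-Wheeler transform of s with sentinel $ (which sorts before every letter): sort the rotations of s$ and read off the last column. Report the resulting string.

rank  rotation         last
    0  $bcbdcffcacccdd  d
    1  acccdd$bcbdcffc  c
    2  bcbdcffcacccdd$  $
    3  bdcffcacccdd$bc  c
    4  cacccdd$bcbdcff  f
    5  cbdcffcacccdd$b  b
    6  cccdd$bcbdcffca  a
    7  ccdd$bcbdcffcac  c
    8  cdd$bcbdcffcacc  c
    9  cffcacccdd$bcbd  d
   10  d$bcbdcffcacccd  d
   11  dcffcacccdd$bcb  b
   12  dd$bcbdcffcaccc  c
   13  fcacccdd$bcbdcf  f
   14  ffcacccdd$bcbdc  c

dc$cfbaccddbcfc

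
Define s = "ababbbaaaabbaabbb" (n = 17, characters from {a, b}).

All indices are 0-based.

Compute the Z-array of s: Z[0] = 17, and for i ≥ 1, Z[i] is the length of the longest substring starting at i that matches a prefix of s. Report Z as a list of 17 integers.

Z[0]=17
i=1: i≥r, start 0; Z[1]=0
i=2: i≥r, start 0; Z[2]=2 grow→box=[2,4)
i=3: min(r-i=1, Z[1]=0)=0; Z[3]=0
i=4: i≥r, start 0; Z[4]=0
i=5: i≥r, start 0; Z[5]=0
i=6: i≥r, start 0; Z[6]=1 grow→box=[6,7)
i=7: i≥r, start 0; Z[7]=1 grow→box=[7,8)
i=8: i≥r, start 0; Z[8]=1 grow→box=[8,9)
i=9: i≥r, start 0; Z[9]=2 grow→box=[9,11)
i=10: min(r-i=1, Z[1]=0)=0; Z[10]=0
i=11: i≥r, start 0; Z[11]=0
i=12: i≥r, start 0; Z[12]=1 grow→box=[12,13)
i=13: i≥r, start 0; Z[13]=2 grow→box=[13,15)
i=14: min(r-i=1, Z[1]=0)=0; Z[14]=0
i=15: i≥r, start 0; Z[15]=0
i=16: i≥r, start 0; Z[16]=0

[17, 0, 2, 0, 0, 0, 1, 1, 1, 2, 0, 0, 1, 2, 0, 0, 0]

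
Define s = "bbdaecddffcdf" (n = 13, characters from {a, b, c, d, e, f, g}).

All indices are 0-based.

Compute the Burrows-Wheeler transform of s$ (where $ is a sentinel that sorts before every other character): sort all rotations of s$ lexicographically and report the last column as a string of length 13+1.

rank  rotation        last
    0  $bbdaecddffcdf  f
    1  aecddffcdf$bbd  d
    2  bbdaecddffcdf$  $
    3  bdaecddffcdf$b  b
    4  cddffcdf$bbdae  e
    5  cdf$bbdaecddff  f
    6  daecddffcdf$bb  b
    7  ddffcdf$bbdaec  c
    8  df$bbdaecddffc  c
    9  dffcdf$bbdaecd  d
   10  ecddffcdf$bbda  a
   11  f$bbdaecddffcd  d
   12  fcdf$bbdaecddf  f
   13  ffcdf$bbdaecdd  d

fd$befbccdadfd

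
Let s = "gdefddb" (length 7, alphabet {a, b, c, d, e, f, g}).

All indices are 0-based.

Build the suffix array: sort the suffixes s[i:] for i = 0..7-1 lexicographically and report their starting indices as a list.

rank→(start, suffix):
  0 → (6, 'b')
  1 → (5, 'db')
  2 → (4, 'ddb')
  3 → (1, 'defddb')
  4 → (2, 'efddb')
  5 → (3, 'fddb')
  6 → (0, 'gdefddb')

[6, 5, 4, 1, 2, 3, 0]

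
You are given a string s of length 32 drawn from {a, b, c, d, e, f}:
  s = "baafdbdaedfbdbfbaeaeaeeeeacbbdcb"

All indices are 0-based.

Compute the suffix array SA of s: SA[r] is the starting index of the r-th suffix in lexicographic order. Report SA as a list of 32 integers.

[1, 25, 16, 18, 7, 20, 2, 31, 0, 15, 27, 5, 11, 28, 13, 30, 26, 6, 4, 12, 29, 9, 24, 17, 19, 8, 23, 22, 21, 14, 10, 3]

rank | idx | suffix
   0 |   1 | aafdbdaedfbdbfbaeaeaeeeeacbbdcb
   1 |  25 | acbbdcb
   2 |  16 | aeaeaeeeeacbbdcb
   3 |  18 | aeaeeeeacbbdcb
   4 |   7 | aedfbdbfbaeaeaeeeeacbbdcb
   5 |  20 | aeeeeacbbdcb
   6 |   2 | afdbdaedfbdbfbaeaeaeeeeacbbdcb
   7 |  31 | b
   8 |   0 | baafdbdaedfbdbfbaeaeaeeeeacbbdcb
   9 |  15 | baeaeaeeeeacbbdcb
  10 |  27 | bbdcb
  11 |   5 | bdaedfbdbfbaeaeaeeeeacbbdcb
  12 |  11 | bdbfbaeaeaeeeeacbbdcb
  13 |  28 | bdcb
  14 |  13 | bfbaeaeaeeeeacbbdcb
  15 |  30 | cb
  16 |  26 | cbbdcb
  17 |   6 | daedfbdbfbaeaeaeeeeacbbdcb
  18 |   4 | dbdaedfbdbfbaeaeaeeeeacbbdcb
  19 |  12 | dbfbaeaeaeeeeacbbdcb
  20 |  29 | dcb
  21 |   9 | dfbdbfbaeaeaeeeeacbbdcb
  22 |  24 | eacbbdcb
  23 |  17 | eaeaeeeeacbbdcb
  24 |  19 | eaeeeeacbbdcb
  25 |   8 | edfbdbfbaeaeaeeeeacbbdcb
  26 |  23 | eeacbbdcb
  27 |  22 | eeeacbbdcb
  28 |  21 | eeeeacbbdcb
  29 |  14 | fbaeaeaeeeeacbbdcb
  30 |  10 | fbdbfbaeaeaeeeeacbbdcb
  31 |   3 | fdbdaedfbdbfbaeaeaeeeeacbbdcb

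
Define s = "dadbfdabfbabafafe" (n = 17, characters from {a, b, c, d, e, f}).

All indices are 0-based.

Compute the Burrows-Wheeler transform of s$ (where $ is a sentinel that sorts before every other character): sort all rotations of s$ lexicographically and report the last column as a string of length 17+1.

rank  rotation            last
    0  $dadbfdabfbabafafe  e
    1  abafafe$dadbfdabfb  b
    2  abfbabafafe$dadbfd  d
    3  adbfdabfbabafafe$d  d
    4  afafe$dadbfdabfbab  b
    5  afe$dadbfdabfbabaf  f
    6  babafafe$dadbfdabf  f
    7  bafafe$dadbfdabfba  a
    8  bfbabafafe$dadbfda  a
    9  bfdabfbabafafe$dad  d
   10  dabfbabafafe$dadbf  f
   11  dadbfdabfbabafafe$  $
   12  dbfdabfbabafafe$da  a
   13  e$dadbfdabfbabafaf  f
   14  fafe$dadbfdabfbaba  a
   15  fbabafafe$dadbfdab  b
   16  fdabfbabafafe$dadb  b
   17  fe$dadbfdabfbabafa  a

ebddbffaadf$afabba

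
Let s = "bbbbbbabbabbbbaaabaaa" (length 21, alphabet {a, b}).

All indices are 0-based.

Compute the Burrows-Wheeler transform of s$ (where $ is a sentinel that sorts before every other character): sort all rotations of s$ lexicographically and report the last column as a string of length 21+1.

aaabbaabbabbbbbabbabb$

rank  rotation                last
    0  $bbbbbbabbabbbbaaabaaa  a
    1  a$bbbbbbabbabbbbaaabaa  a
    2  aa$bbbbbbabbabbbbaaaba  a
    3  aaa$bbbbbbabbabbbbaaab  b
    4  aaabaaa$bbbbbbabbabbbb  b
    5  aabaaa$bbbbbbabbabbbba  a
    6  abaaa$bbbbbbabbabbbbaa  a
    7  abbabbbbaaabaaa$bbbbbb  b
    8  abbbbaaabaaa$bbbbbbabb  b
    9  baaa$bbbbbbabbabbbbaaa  a
   10  baaabaaa$bbbbbbabbabbb  b
   11  babbabbbbaaabaaa$bbbbb  b
   12  babbbbaaabaaa$bbbbbbab  b
   13  bbaaabaaa$bbbbbbabbabb  b
   14  bbabbabbbbaaabaaa$bbbb  b
   15  bbabbbbaaabaaa$bbbbbba  a
   16  bbbaaabaaa$bbbbbbabbab  b
   17  bbbabbabbbbaaabaaa$bbb  b
   18  bbbbaaabaaa$bbbbbbabba  a
   19  bbbbabbabbbbaaabaaa$bb  b
   20  bbbbbabbabbbbaaabaaa$b  b
   21  bbbbbbabbabbbbaaabaaa$  $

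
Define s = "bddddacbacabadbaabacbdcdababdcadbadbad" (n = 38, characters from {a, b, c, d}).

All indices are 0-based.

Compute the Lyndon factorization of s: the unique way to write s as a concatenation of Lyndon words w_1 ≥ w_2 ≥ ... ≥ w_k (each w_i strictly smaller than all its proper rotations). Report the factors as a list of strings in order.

emit factor 1: 'bdddd' (i=0, period=5)
emit factor 2: 'acb' (i=5, period=3)
emit factor 3: 'ac' (i=8, period=2)
emit factor 4: 'abadb' (i=10, period=5)
emit factor 5: 'aabacbdcdababdcadbadbad' (i=15, period=23)

["bdddd", "acb", "ac", "abadb", "aabacbdcdababdcadbadbad"]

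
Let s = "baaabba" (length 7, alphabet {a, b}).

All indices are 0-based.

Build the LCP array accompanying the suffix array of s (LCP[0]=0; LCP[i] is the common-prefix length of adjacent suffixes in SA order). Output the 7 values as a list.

rank→(start, suffix):
  0 → (6, 'a')
  1 → (1, 'aaabba')
  2 → (2, 'aabba')
  3 → (3, 'abba')
  4 → (5, 'ba')
  5 → (0, 'baaabba')
  6 → (4, 'bba')

SA = [6, 1, 2, 3, 5, 0, 4]
rank  pair      lcp
   1  s[6:],s[1:]  1  'a'
   2  s[1:],s[2:]  2  'aa'
   3  s[2:],s[3:]  1  'a'
   4  s[3:],s[5:]  0  ''
   5  s[5:],s[0:]  2  'ba'
   6  s[0:],s[4:]  1  'b'

[0, 1, 2, 1, 0, 2, 1]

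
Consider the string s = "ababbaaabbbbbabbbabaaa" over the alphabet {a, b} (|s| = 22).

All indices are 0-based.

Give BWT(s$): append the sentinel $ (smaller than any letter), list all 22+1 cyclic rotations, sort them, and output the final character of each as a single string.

aaabbab$bbaabbababbabba

rank  rotation                 last
    0  $ababbaaabbbbbabbbabaaa  a
    1  a$ababbaaabbbbbabbbabaa  a
    2  aa$ababbaaabbbbbabbbaba  a
    3  aaa$ababbaaabbbbbabbbab  b
    4  aaabbbbbabbbabaaa$ababb  b
    5  aabbbbbabbbabaaa$ababba  a
    6  abaaa$ababbaaabbbbbabbb  b
    7  ababbaaabbbbbabbbabaaa$  $
    8  abbaaabbbbbabbbabaaa$ab  b
    9  abbbabaaa$ababbaaabbbbb  b
   10  abbbbbabbbabaaa$ababbaa  a
   11  baaa$ababbaaabbbbbabbba  a
   12  baaabbbbbabbbabaaa$abab  b
   13  babaaa$ababbaaabbbbbabb  b
   14  babbaaabbbbbabbbabaaa$a  a
   15  babbbabaaa$ababbaaabbbb  b
   16  bbaaabbbbbabbbabaaa$aba  a
   17  bbabaaa$ababbaaabbbbbab  b
   18  bbabbbabaaa$ababbaaabbb  b
   19  bbbabaaa$ababbaaabbbbba  a
   20  bbbabbbabaaa$ababbaaabb  b
   21  bbbbabbbabaaa$ababbaaab  b
   22  bbbbbabbbabaaa$ababbaaa  a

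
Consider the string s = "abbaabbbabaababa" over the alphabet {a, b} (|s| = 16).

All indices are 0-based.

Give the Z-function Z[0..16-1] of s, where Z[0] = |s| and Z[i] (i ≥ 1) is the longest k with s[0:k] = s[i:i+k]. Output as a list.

[16, 0, 0, 1, 3, 0, 0, 0, 2, 0, 1, 2, 0, 2, 0, 1]

Z[0]=16
i=1: outside box; Z[1]=0
i=2: outside box; Z[2]=0
i=3: outside box; Z[3]=1 extend→box=[3,4)
i=4: outside box; Z[4]=3 extend→box=[4,7)
i=5: min(r-i=2, Z[1]=0)=0; Z[5]=0
i=6: min(r-i=1, Z[2]=0)=0; Z[6]=0
i=7: outside box; Z[7]=0
i=8: outside box; Z[8]=2 extend→box=[8,10)
i=9: min(r-i=1, Z[1]=0)=0; Z[9]=0
i=10: outside box; Z[10]=1 extend→box=[10,11)
i=11: outside box; Z[11]=2 extend→box=[11,13)
i=12: min(r-i=1, Z[1]=0)=0; Z[12]=0
i=13: outside box; Z[13]=2 extend→box=[13,15)
i=14: min(r-i=1, Z[1]=0)=0; Z[14]=0
i=15: outside box; Z[15]=1 extend→box=[15,16)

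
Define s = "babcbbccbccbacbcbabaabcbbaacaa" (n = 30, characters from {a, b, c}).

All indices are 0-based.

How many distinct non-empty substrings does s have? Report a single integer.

404

sorted suffixes:
  #0 SA[0]=29  'a'
  #1 SA[1]=28  'aa'
  #2 SA[2]=19  'aabcbbaacaa'
  #3 SA[3]=25  'aacaa'
  #4 SA[4]=17  'abaabcbbaacaa'
  #5 SA[5]=20  'abcbbaacaa'
  #6 SA[6]=1  'abcbbccbccbacbcbabaabcbbaacaa'
  #7 SA[7]=26  'acaa'
  #8 SA[8]=12  'acbcbabaabcbbaacaa'
  #9 SA[9]=18  'baabcbbaacaa'
  #10 SA[10]=24  'baacaa'
  #11 SA[11]=16  'babaabcbbaacaa'
  #12 SA[12]=0  'babcbbccbccbacbcbabaabcbbaacaa'
  #13 SA[13]=11  'bacbcbabaabcbbaacaa'
  #14 SA[14]=23  'bbaacaa'
  #15 SA[15]=4  'bbccbccbacbcbabaabcbbaacaa'
  #16 SA[16]=14  'bcbabaabcbbaacaa'
  #17 SA[17]=21  'bcbbaacaa'
  #18 SA[18]=2  'bcbbccbccbacbcbabaabcbbaacaa'
  #19 SA[19]=8  'bccbacbcbabaabcbbaacaa'
  #20 SA[20]=5  'bccbccbacbcbabaabcbbaacaa'
  #21 SA[21]=27  'caa'
  #22 SA[22]=15  'cbabaabcbbaacaa'
  #23 SA[23]=10  'cbacbcbabaabcbbaacaa'
  #24 SA[24]=22  'cbbaacaa'
  #25 SA[25]=3  'cbbccbccbacbcbabaabcbbaacaa'
  #26 SA[26]=13  'cbcbabaabcbbaacaa'
  #27 SA[27]=7  'cbccbacbcbabaabcbbaacaa'
  #28 SA[28]=9  'ccbacbcbabaabcbbaacaa'
  #29 SA[29]=6  'ccbccbacbcbabaabcbbaacaa'

SA = [29, 28, 19, 25, 17, 20, 1, 26, 12, 18, 24, 16, 0, 11, 23, 4, 14, 21, 2, 8, 5, 27, 15, 10, 22, 3, 13, 7, 9, 6]
i: (SA[i-1],SA[i]) lcp shared
  1: (29,28) 1 'a'
  2: (28,19) 2 'aa'
  3: (19,25) 2 'aa'
  4: (25,17) 1 'a'
  5: (17,20) 2 'ab'
  6: (20,1) 5 'abcbb'
  7: (1,26) 1 'a'
  8: (26,12) 2 'ac'
  9: (12,18) 0 ''
  10: (18,24) 3 'baa'
  11: (24,16) 2 'ba'
  12: (16,0) 3 'bab'
  13: (0,11) 2 'ba'
  14: (11,23) 1 'b'
  15: (23,4) 2 'bb'
  16: (4,14) 1 'b'
  17: (14,21) 3 'bcb'
  18: (21,2) 4 'bcbb'
  19: (2,8) 2 'bc'
  20: (8,5) 4 'bccb'
  21: (5,27) 0 ''
  22: (27,15) 1 'c'
  23: (15,10) 3 'cba'
  24: (10,22) 2 'cb'
  25: (22,3) 3 'cbb'
  26: (3,13) 2 'cb'
  27: (13,7) 3 'cbc'
  28: (7,9) 1 'c'
  29: (9,6) 3 'ccb'

n(n+1)/2 = 30·31/2 = 465
Σ LCP = 0 + 1 + 2 + 2 + 1 + 2 + 5 + 1 + 2 + 0 + 3 + 2 + 3 + 2 + 1 + 2 + 1 + 3 + 4 + 2 + 4 + 0 + 1 + 3 + 2 + 3 + 2 + 3 + 1 + 3 = 61
distinct = 465 − 61 = 404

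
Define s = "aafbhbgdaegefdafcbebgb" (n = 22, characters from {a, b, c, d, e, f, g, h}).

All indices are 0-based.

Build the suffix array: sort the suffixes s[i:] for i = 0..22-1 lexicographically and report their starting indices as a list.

rank→(start, suffix):
  0 → (0, 'aafbhbgdaegefdafcbebgb')
  1 → (8, 'aegefdafcbebgb')
  2 → (1, 'afbhbgdaegefdafcbebgb')
  3 → (14, 'afcbebgb')
  4 → (21, 'b')
  5 → (17, 'bebgb')
  6 → (19, 'bgb')
  7 → (5, 'bgdaegefdafcbebgb')
  8 → (3, 'bhbgdaegefdafcbebgb')
  9 → (16, 'cbebgb')
  10 → (7, 'daegefdafcbebgb')
  11 → (13, 'dafcbebgb')
  12 → (18, 'ebgb')
  13 → (11, 'efdafcbebgb')
  14 → (9, 'egefdafcbebgb')
  15 → (2, 'fbhbgdaegefdafcbebgb')
  16 → (15, 'fcbebgb')
  17 → (12, 'fdafcbebgb')
  18 → (20, 'gb')
  19 → (6, 'gdaegefdafcbebgb')
  20 → (10, 'gefdafcbebgb')
  21 → (4, 'hbgdaegefdafcbebgb')

[0, 8, 1, 14, 21, 17, 19, 5, 3, 16, 7, 13, 18, 11, 9, 2, 15, 12, 20, 6, 10, 4]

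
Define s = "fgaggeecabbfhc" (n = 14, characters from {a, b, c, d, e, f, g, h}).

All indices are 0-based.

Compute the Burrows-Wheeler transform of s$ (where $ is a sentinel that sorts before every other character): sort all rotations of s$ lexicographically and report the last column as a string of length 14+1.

rank  rotation         last
    0  $fgaggeecabbfhc  c
    1  abbfhc$fgaggeec  c
    2  aggeecabbfhc$fg  g
    3  bbfhc$fgaggeeca  a
    4  bfhc$fgaggeecab  b
    5  c$fgaggeecabbfh  h
    6  cabbfhc$fgaggee  e
    7  ecabbfhc$fgagge  e
    8  eecabbfhc$fgagg  g
    9  fgaggeecabbfhc$  $
   10  fhc$fgaggeecabb  b
   11  gaggeecabbfhc$f  f
   12  geecabbfhc$fgag  g
   13  ggeecabbfhc$fga  a
   14  hc$fgaggeecabbf  f

ccgabheeg$bfgaf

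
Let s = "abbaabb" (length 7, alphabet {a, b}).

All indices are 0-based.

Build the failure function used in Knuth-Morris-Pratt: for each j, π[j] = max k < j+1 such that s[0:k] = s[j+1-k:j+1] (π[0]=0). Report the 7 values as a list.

π[0] = 0
j=1 s[j]='b': π[1]=0 (border '')
j=2 s[j]='b': π[2]=0 (border '')
j=3 s[j]='a': π[3]=1 (border 'a')
j=4 s[j]='a': k: 1→0; π[4]=1 (border 'a')
j=5 s[j]='b': π[5]=2 (border 'ab')
j=6 s[j]='b': π[6]=3 (border 'abb')

[0, 0, 0, 1, 1, 2, 3]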